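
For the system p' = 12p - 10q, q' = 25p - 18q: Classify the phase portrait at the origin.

stable spiral

A = [[12,-10],[25,-18]]; det(A-λI) = λ^2 + 6λ + 34.
λ = -3 ± 5i: negative real part.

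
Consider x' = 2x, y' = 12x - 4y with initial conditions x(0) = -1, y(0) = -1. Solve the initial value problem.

x(t) = -e^(2t), y(t) = -2e^(2t) + e^(-4t)

Coefficient matrix A = [[2, 0], [12, -4]].
Characteristic polynomial det(A - λI) = λ^2 + 2λ - 8 = 0.
Eigenvalues λ = 2, -4.
For λ=2: (A-λI) row 2 is [12, -6], so an eigenvector is (-1, -2).
For λ=-4: (A-λI) row 1 is [6, 0], so an eigenvector is (0, 1).
General solution: K_1e^(2t)(-1,-2) + K_2e^(-4t)(0,1).
Applying x(0)=-1, y(0)=-1 gives K_1=1, K_2=1.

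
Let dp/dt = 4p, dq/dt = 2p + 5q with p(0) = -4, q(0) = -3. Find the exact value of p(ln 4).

A = [[4,0],[2,5]]; eigenvalues λ = 5, 4.
Eigenvectors: (0,-1) for λ=5, (-1,2) for λ=4.
From the initial condition, c_1 = 11, c_2 = 4.
p(ln 4) = (11)(4^5)(0) + (4)(4^4)(-1) = -1024.

-1024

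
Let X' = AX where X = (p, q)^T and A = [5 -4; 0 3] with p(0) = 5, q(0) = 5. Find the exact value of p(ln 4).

-4480

A = [[5,-4],[0,3]]; eigenvalues λ = 5, 3.
Eigenvectors: (-1,0) for λ=5, (-2,-1) for λ=3.
From the initial condition, c_1 = 5, c_2 = -5.
p(ln 4) = (5)(4^5)(-1) + (-5)(4^3)(-2) = -4480.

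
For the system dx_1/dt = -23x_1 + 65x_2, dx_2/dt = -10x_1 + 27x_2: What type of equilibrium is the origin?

A = [[-23,65],[-10,27]]; det(A-λI) = λ^2 - 4λ + 29.
λ = 2 ± 5i: positive real part.

unstable spiral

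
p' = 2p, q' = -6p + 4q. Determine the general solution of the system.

Coefficient matrix A = [[2, 0], [-6, 4]].
Characteristic polynomial det(A - λI) = λ^2 - 6λ + 8 = 0.
Eigenvalues λ = 4, 2.
For λ=4: (A-λI) row 1 is [-2, 0], so an eigenvector is (0, 1).
For λ=2: (A-λI) row 2 is [-6, 2], so an eigenvector is (1, 3).
General solution: C_1e^(4t)(0,1) + C_2e^(2t)(1,3).

p(t) = C_2e^(2t), q(t) = C_1e^(4t) + 3C_2e^(2t)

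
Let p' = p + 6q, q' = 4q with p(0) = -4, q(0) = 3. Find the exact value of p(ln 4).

1496

A = [[1,6],[0,4]]; eigenvalues λ = 4, 1.
Eigenvectors: (-2,-1) for λ=4, (1,0) for λ=1.
From the initial condition, c_1 = -3, c_2 = -10.
p(ln 4) = (-3)(4^4)(-2) + (-10)(4^1)(1) = 1496.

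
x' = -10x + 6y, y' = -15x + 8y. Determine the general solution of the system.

Coefficient matrix A = [[-10, 6], [-15, 8]].
Characteristic polynomial det(A - λI) = λ^2 + 2λ + 10 = 0.
Eigenvalues λ = -1 ± 3i (complex conjugate pair).
For λ=-1+3i: an eigenvector is (-1,-2) - i(-1,-1) = (-1 + i, -2 + i).
A real fundamental pair from Re and Im of e^((-1+3i)t)v: X_1 = e^(-t)(cos(3t)·(-1,-2) + sin(3t)·(-1,-1)), X_2 = e^(-t)(sin(3t)·(-1,-2) - cos(3t)·(-1,-1)).
General solution: c_1X_1 + c_2X_2.

x(t) = -c_1e^(-t)sin(3t) - c_1e^(-t)cos(3t) - c_2e^(-t)sin(3t) + c_2e^(-t)cos(3t), y(t) = -c_1e^(-t)sin(3t) - 2c_1e^(-t)cos(3t) - 2c_2e^(-t)sin(3t) + c_2e^(-t)cos(3t)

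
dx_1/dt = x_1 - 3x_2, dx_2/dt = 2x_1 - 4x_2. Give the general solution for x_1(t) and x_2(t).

x_1(t) = K_1e^(-2t) + 3K_2e^(-t), x_2(t) = K_1e^(-2t) + 2K_2e^(-t)

Coefficient matrix A = [[1, -3], [2, -4]].
Characteristic polynomial det(A - λI) = λ^2 + 3λ + 2 = 0.
Eigenvalues λ = -2, -1.
For λ=-2: (A-λI) row 1 is [3, -3], so an eigenvector is (1, 1).
For λ=-1: (A-λI) row 1 is [2, -3], so an eigenvector is (3, 2).
General solution: K_1e^(-2t)(1,1) + K_2e^(-t)(3,2).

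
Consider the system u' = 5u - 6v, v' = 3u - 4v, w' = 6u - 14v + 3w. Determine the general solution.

u(t) = 2c_1e^(2t) + c_2e^(-t), v(t) = c_1e^(2t) + c_2e^(-t), w(t) = 2c_1e^(2t) + 2c_2e^(-t) + c_3e^(3t)

Coefficient matrix A = [[5, -6, 0], [3, -4, 0], [6, -14, 3]].
det(A - λI) = 0 gives eigenvalues λ = 2, -1, 3.
For λ=2: eigenvector (2,1,2).
For λ=-1: eigenvector (1,1,2).
For λ=3: eigenvector (0,0,1).
General solution: c_1e^(2t)(2,1,2) + c_2e^(-t)(1,1,2) + c_3e^(3t)(0,0,1).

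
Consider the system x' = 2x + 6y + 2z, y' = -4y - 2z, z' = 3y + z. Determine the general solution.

x(t) = c_1e^(2t) + c_2e^(-2t) + 2c_3e^(-t), y(t) = -c_2e^(-2t) - 2c_3e^(-t), z(t) = c_2e^(-2t) + 3c_3e^(-t)

Coefficient matrix A = [[2, 6, 2], [0, -4, -2], [0, 3, 1]].
det(A - λI) = 0 gives eigenvalues λ = 2, -2, -1.
For λ=2: eigenvector (1,0,0).
For λ=-2: eigenvector (1,-1,1).
For λ=-1: eigenvector (2,-2,3).
General solution: c_1e^(2t)(1,0,0) + c_2e^(-2t)(1,-1,1) + c_3e^(-t)(2,-2,3).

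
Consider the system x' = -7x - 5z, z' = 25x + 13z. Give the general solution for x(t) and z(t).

Coefficient matrix A = [[-7, -5], [25, 13]].
Characteristic polynomial det(A - λI) = λ^2 - 6λ + 34 = 0.
Eigenvalues λ = 3 ± 5i (complex conjugate pair).
For λ=3+5i: an eigenvector is (1,-2) - i(0,1) = (1, -2 - i).
A real fundamental pair from Re and Im of e^((3+5i)t)v: X_1 = e^(3t)(cos(5t)·(1,-2) + sin(5t)·(0,1)), X_2 = e^(3t)(sin(5t)·(1,-2) - cos(5t)·(0,1)).
General solution: C_1X_1 + C_2X_2.

x(t) = C_1e^(3t)cos(5t) + C_2e^(3t)sin(5t), z(t) = C_1e^(3t)sin(5t) - 2C_1e^(3t)cos(5t) - 2C_2e^(3t)sin(5t) - C_2e^(3t)cos(5t)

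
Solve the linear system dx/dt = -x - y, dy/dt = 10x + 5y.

Coefficient matrix A = [[-1, -1], [10, 5]].
Characteristic polynomial det(A - λI) = λ^2 - 4λ + 5 = 0.
Eigenvalues λ = 2 ± i (complex conjugate pair).
For λ=2+i: an eigenvector is (1,-3) - i(0,1) = (1, -3 - i).
A real fundamental pair from Re and Im of e^((2+i)t)v: X_1 = e^(2t)(cos(t)·(1,-3) + sin(t)·(0,1)), X_2 = e^(2t)(sin(t)·(1,-3) - cos(t)·(0,1)).
General solution: K_1X_1 + K_2X_2.

x(t) = K_1e^(2t)cos(t) + K_2e^(2t)sin(t), y(t) = K_1e^(2t)sin(t) - 3K_1e^(2t)cos(t) - 3K_2e^(2t)sin(t) - K_2e^(2t)cos(t)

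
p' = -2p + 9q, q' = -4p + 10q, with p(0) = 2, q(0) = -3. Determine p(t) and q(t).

p(t) = -39te^(4t) + 2e^(4t), q(t) = -26te^(4t) - 3e^(4t)

Coefficient matrix A = [[-2, 9], [-4, 10]].
Characteristic polynomial det(A - λI) = λ^2 - 8λ + 16 = 0.
Single eigenvalue λ = 4 with algebraic multiplicity 2.
Eigenvector v = (3,2); generalized eigenvector w with (A-λI)w=v is (1,1).
General solution: e^(4t)[C_1·v + C_2·(t·v + w)].
Applying p(0)=2, q(0)=-3 gives C_1=5, C_2=-13.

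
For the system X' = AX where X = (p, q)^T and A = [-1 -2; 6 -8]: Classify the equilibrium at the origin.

A = [[-1,-2],[6,-8]]; det(A-λI) = λ^2 + 9λ + 20.
λ = -4, -5: both negative.

stable node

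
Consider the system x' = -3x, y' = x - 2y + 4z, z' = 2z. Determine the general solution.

x(t) = K_1e^(-3t), y(t) = -K_1e^(-3t) + K_2e^(2t) + K_3e^(-2t), z(t) = K_2e^(2t)

Coefficient matrix A = [[-3, 0, 0], [1, -2, 4], [0, 0, 2]].
det(A - λI) = 0 gives eigenvalues λ = -3, 2, -2.
For λ=-3: eigenvector (1,-1,0).
For λ=2: eigenvector (0,1,1).
For λ=-2: eigenvector (0,1,0).
General solution: K_1e^(-3t)(1,-1,0) + K_2e^(2t)(0,1,1) + K_3e^(-2t)(0,1,0).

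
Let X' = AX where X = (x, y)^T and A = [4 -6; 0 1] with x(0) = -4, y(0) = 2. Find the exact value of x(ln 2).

-120

A = [[4,-6],[0,1]]; eigenvalues λ = 1, 4.
Eigenvectors: (-2,-1) for λ=1, (-1,0) for λ=4.
From the initial condition, c_1 = -2, c_2 = 8.
x(ln 2) = (-2)(2^1)(-2) + (8)(2^4)(-1) = -120.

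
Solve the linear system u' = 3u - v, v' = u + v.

Coefficient matrix A = [[3, -1], [1, 1]].
Characteristic polynomial det(A - λI) = λ^2 - 4λ + 4 = 0.
Single eigenvalue λ = 2 with algebraic multiplicity 2.
Eigenvector v = (-1,-1); generalized eigenvector w with (A-λI)w=v is (-2,-1).
General solution: e^(2t)[K_1·v + K_2·(t·v + w)].

u(t) = -K_1e^(2t) - K_2te^(2t) - 2K_2e^(2t), v(t) = -K_1e^(2t) - K_2te^(2t) - K_2e^(2t)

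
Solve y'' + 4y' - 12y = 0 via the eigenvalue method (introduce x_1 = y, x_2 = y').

Let x_1 = y, x_2 = y'. Then x_1' = x_2 and x_2' = 12x_1 - 4x_2.
A = [[0,1],[12,-4]]; det(A-λI) = λ^2 + 4λ - 12.
Eigenvalues λ = 2, -6 with eigenvectors (1,2), (1,-6).

y(t) = K_1e^(2t) + K_2e^(-6t)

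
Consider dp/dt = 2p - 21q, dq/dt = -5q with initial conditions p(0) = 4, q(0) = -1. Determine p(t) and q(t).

p(t) = 7e^(2t) - 3e^(-5t), q(t) = -e^(-5t)

Coefficient matrix A = [[2, -21], [0, -5]].
Characteristic polynomial det(A - λI) = λ^2 + 3λ - 10 = 0.
Eigenvalues λ = 2, -5.
For λ=2: (A-λI) row 1 is [0, -21], so an eigenvector is (1, 0).
For λ=-5: (A-λI) row 1 is [7, -21], so an eigenvector is (3, 1).
General solution: K_1e^(2t)(1,0) + K_2e^(-5t)(3,1).
Applying p(0)=4, q(0)=-1 gives K_1=7, K_2=-1.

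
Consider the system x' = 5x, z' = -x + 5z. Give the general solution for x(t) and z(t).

x(t) = -c_2e^(5t), z(t) = c_1e^(5t) + c_2te^(5t) - 3c_2e^(5t)

Coefficient matrix A = [[5, 0], [-1, 5]].
Characteristic polynomial det(A - λI) = λ^2 - 10λ + 25 = 0.
Single eigenvalue λ = 5 with algebraic multiplicity 2.
Eigenvector v = (0,1); generalized eigenvector w with (A-λI)w=v is (-1,-3).
General solution: e^(5t)[c_1·v + c_2·(t·v + w)].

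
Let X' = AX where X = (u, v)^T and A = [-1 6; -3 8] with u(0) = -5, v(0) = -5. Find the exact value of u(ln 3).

A = [[-1,6],[-3,8]]; eigenvalues λ = 2, 5.
Eigenvectors: (-2,-1) for λ=2, (-1,-1) for λ=5.
From the initial condition, c_1 = 0, c_2 = 5.
u(ln 3) = (0)(3^2)(-2) + (5)(3^5)(-1) = -1215.

-1215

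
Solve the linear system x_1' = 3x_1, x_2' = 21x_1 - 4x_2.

x_1(t) = c_2e^(3t), x_2(t) = -c_1e^(-4t) + 3c_2e^(3t)

Coefficient matrix A = [[3, 0], [21, -4]].
Characteristic polynomial det(A - λI) = λ^2 + λ - 12 = 0.
Eigenvalues λ = -4, 3.
For λ=-4: (A-λI) row 1 is [7, 0], so an eigenvector is (0, -1).
For λ=3: (A-λI) row 2 is [21, -7], so an eigenvector is (1, 3).
General solution: c_1e^(-4t)(0,-1) + c_2e^(3t)(1,3).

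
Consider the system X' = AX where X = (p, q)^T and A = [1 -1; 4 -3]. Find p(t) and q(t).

p(t) = -c_1e^(-t) - c_2te^(-t) - 2c_2e^(-t), q(t) = -2c_1e^(-t) - 2c_2te^(-t) - 3c_2e^(-t)

Coefficient matrix A = [[1, -1], [4, -3]].
Characteristic polynomial det(A - λI) = λ^2 + 2λ + 1 = 0.
Single eigenvalue λ = -1 with algebraic multiplicity 2.
Eigenvector v = (-1,-2); generalized eigenvector w with (A-λI)w=v is (-2,-3).
General solution: e^(-t)[c_1·v + c_2·(t·v + w)].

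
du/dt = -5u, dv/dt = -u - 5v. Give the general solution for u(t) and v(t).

u(t) = -c_2e^(-5t), v(t) = c_1e^(-5t) + c_2te^(-5t) + c_2e^(-5t)

Coefficient matrix A = [[-5, 0], [-1, -5]].
Characteristic polynomial det(A - λI) = λ^2 + 10λ + 25 = 0.
Single eigenvalue λ = -5 with algebraic multiplicity 2.
Eigenvector v = (0,1); generalized eigenvector w with (A-λI)w=v is (-1,1).
General solution: e^(-5t)[c_1·v + c_2·(t·v + w)].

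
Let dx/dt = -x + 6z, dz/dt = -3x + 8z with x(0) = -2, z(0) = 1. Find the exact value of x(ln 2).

104

A = [[-1,6],[-3,8]]; eigenvalues λ = 2, 5.
Eigenvectors: (-2,-1) for λ=2, (1,1) for λ=5.
From the initial condition, c_1 = 3, c_2 = 4.
x(ln 2) = (3)(2^2)(-2) + (4)(2^5)(1) = 104.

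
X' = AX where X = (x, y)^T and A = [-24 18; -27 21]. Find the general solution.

Coefficient matrix A = [[-24, 18], [-27, 21]].
Characteristic polynomial det(A - λI) = λ^2 + 3λ - 18 = 0.
Eigenvalues λ = -6, 3.
For λ=-6: (A-λI) row 1 is [-18, 18], so an eigenvector is (1, 1).
For λ=3: (A-λI) row 1 is [-27, 18], so an eigenvector is (-2, -3).
General solution: c_1e^(-6t)(1,1) + c_2e^(3t)(-2,-3).

x(t) = c_1e^(-6t) - 2c_2e^(3t), y(t) = c_1e^(-6t) - 3c_2e^(3t)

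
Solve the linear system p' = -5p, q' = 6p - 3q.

p(t) = C_2e^(-5t), q(t) = C_1e^(-3t) - 3C_2e^(-5t)

Coefficient matrix A = [[-5, 0], [6, -3]].
Characteristic polynomial det(A - λI) = λ^2 + 8λ + 15 = 0.
Eigenvalues λ = -3, -5.
For λ=-3: (A-λI) row 1 is [-2, 0], so an eigenvector is (0, 1).
For λ=-5: (A-λI) row 2 is [6, 2], so an eigenvector is (1, -3).
General solution: C_1e^(-3t)(0,1) + C_2e^(-5t)(1,-3).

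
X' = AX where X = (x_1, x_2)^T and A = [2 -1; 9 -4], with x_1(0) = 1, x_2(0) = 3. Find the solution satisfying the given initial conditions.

Coefficient matrix A = [[2, -1], [9, -4]].
Characteristic polynomial det(A - λI) = λ^2 + 2λ + 1 = 0.
Single eigenvalue λ = -1 with algebraic multiplicity 2.
Eigenvector v = (-1,-3); generalized eigenvector w with (A-λI)w=v is (0,1).
General solution: e^(-t)[C_1·v + C_2·(t·v + w)].
Applying x_1(0)=1, x_2(0)=3 gives C_1=-1, C_2=0.

x_1(t) = e^(-t), x_2(t) = 3e^(-t)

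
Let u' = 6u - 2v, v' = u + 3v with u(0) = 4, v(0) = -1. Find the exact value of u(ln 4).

8704

A = [[6,-2],[1,3]]; eigenvalues λ = 5, 4.
Eigenvectors: (2,1) for λ=5, (1,1) for λ=4.
From the initial condition, c_1 = 5, c_2 = -6.
u(ln 4) = (5)(4^5)(2) + (-6)(4^4)(1) = 8704.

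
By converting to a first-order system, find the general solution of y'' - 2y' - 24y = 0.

y(t) = c_1e^(6t) + c_2e^(-4t)

Let x_1 = y, x_2 = y'. Then x_1' = x_2 and x_2' = 24x_1 + 2x_2.
A = [[0,1],[24,2]]; det(A-λI) = λ^2 - 2λ - 24.
Eigenvalues λ = 6, -4 with eigenvectors (1,6), (1,-4).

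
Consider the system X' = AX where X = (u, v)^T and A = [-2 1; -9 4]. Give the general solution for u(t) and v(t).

u(t) = -c_1e^(t) - c_2te^(t) + c_2e^(t), v(t) = -3c_1e^(t) - 3c_2te^(t) + 2c_2e^(t)

Coefficient matrix A = [[-2, 1], [-9, 4]].
Characteristic polynomial det(A - λI) = λ^2 - 2λ + 1 = 0.
Single eigenvalue λ = 1 with algebraic multiplicity 2.
Eigenvector v = (-1,-3); generalized eigenvector w with (A-λI)w=v is (1,2).
General solution: e^(t)[c_1·v + c_2·(t·v + w)].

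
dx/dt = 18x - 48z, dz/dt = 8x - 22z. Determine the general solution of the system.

Coefficient matrix A = [[18, -48], [8, -22]].
Characteristic polynomial det(A - λI) = λ^2 + 4λ - 12 = 0.
Eigenvalues λ = 2, -6.
For λ=2: (A-λI) row 1 is [16, -48], so an eigenvector is (-3, -1).
For λ=-6: (A-λI) row 1 is [24, -48], so an eigenvector is (-2, -1).
General solution: c_1e^(2t)(-3,-1) + c_2e^(-6t)(-2,-1).

x(t) = -3c_1e^(2t) - 2c_2e^(-6t), z(t) = -c_1e^(2t) - c_2e^(-6t)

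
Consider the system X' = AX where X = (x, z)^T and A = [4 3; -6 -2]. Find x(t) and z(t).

x(t) = -c_1e^(t)sin(3t) + c_2e^(t)cos(3t), z(t) = c_1e^(t)sin(3t) - c_1e^(t)cos(3t) - c_2e^(t)sin(3t) - c_2e^(t)cos(3t)

Coefficient matrix A = [[4, 3], [-6, -2]].
Characteristic polynomial det(A - λI) = λ^2 - 2λ + 10 = 0.
Eigenvalues λ = 1 ± 3i (complex conjugate pair).
For λ=1+3i: an eigenvector is (0,-1) - i(-1,1) = (0 + i, -1 - i).
A real fundamental pair from Re and Im of e^((1+3i)t)v: X_1 = e^(t)(cos(3t)·(0,-1) + sin(3t)·(-1,1)), X_2 = e^(t)(sin(3t)·(0,-1) - cos(3t)·(-1,1)).
General solution: c_1X_1 + c_2X_2.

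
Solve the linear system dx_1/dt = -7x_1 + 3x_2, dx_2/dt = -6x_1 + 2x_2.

Coefficient matrix A = [[-7, 3], [-6, 2]].
Characteristic polynomial det(A - λI) = λ^2 + 5λ + 4 = 0.
Eigenvalues λ = -1, -4.
For λ=-1: (A-λI) row 1 is [-6, 3], so an eigenvector is (-1, -2).
For λ=-4: (A-λI) row 1 is [-3, 3], so an eigenvector is (-1, -1).
General solution: K_1e^(-t)(-1,-2) + K_2e^(-4t)(-1,-1).

x_1(t) = -K_1e^(-t) - K_2e^(-4t), x_2(t) = -2K_1e^(-t) - K_2e^(-4t)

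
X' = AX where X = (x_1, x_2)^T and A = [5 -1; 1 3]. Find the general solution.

Coefficient matrix A = [[5, -1], [1, 3]].
Characteristic polynomial det(A - λI) = λ^2 - 8λ + 16 = 0.
Single eigenvalue λ = 4 with algebraic multiplicity 2.
Eigenvector v = (1,1); generalized eigenvector w with (A-λI)w=v is (2,1).
General solution: e^(4t)[C_1·v + C_2·(t·v + w)].

x_1(t) = C_1e^(4t) + C_2te^(4t) + 2C_2e^(4t), x_2(t) = C_1e^(4t) + C_2te^(4t) + C_2e^(4t)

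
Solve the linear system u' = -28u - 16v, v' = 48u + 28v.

u(t) = c_1e^(4t) - 2c_2e^(-4t), v(t) = -2c_1e^(4t) + 3c_2e^(-4t)

Coefficient matrix A = [[-28, -16], [48, 28]].
Characteristic polynomial det(A - λI) = λ^2 - 16 = 0.
Eigenvalues λ = 4, -4.
For λ=4: (A-λI) row 1 is [-32, -16], so an eigenvector is (1, -2).
For λ=-4: (A-λI) row 1 is [-24, -16], so an eigenvector is (-2, 3).
General solution: c_1e^(4t)(1,-2) + c_2e^(-4t)(-2,3).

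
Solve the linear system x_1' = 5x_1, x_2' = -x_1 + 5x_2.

Coefficient matrix A = [[5, 0], [-1, 5]].
Characteristic polynomial det(A - λI) = λ^2 - 10λ + 25 = 0.
Single eigenvalue λ = 5 with algebraic multiplicity 2.
Eigenvector v = (0,-1); generalized eigenvector w with (A-λI)w=v is (1,-2).
General solution: e^(5t)[C_1·v + C_2·(t·v + w)].

x_1(t) = C_2e^(5t), x_2(t) = -C_1e^(5t) - C_2te^(5t) - 2C_2e^(5t)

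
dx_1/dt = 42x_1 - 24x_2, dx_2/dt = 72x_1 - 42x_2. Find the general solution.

Coefficient matrix A = [[42, -24], [72, -42]].
Characteristic polynomial det(A - λI) = λ^2 - 36 = 0.
Eigenvalues λ = -6, 6.
For λ=-6: (A-λI) row 1 is [48, -24], so an eigenvector is (1, 2).
For λ=6: (A-λI) row 1 is [36, -24], so an eigenvector is (-2, -3).
General solution: c_1e^(-6t)(1,2) + c_2e^(6t)(-2,-3).

x_1(t) = c_1e^(-6t) - 2c_2e^(6t), x_2(t) = 2c_1e^(-6t) - 3c_2e^(6t)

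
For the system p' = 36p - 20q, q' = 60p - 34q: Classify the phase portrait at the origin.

saddle

A = [[36,-20],[60,-34]]; det(A-λI) = λ^2 - 2λ - 24.
λ = 6, -4: opposite signs.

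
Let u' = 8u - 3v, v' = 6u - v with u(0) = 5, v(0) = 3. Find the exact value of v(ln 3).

1665

A = [[8,-3],[6,-1]]; eigenvalues λ = 2, 5.
Eigenvectors: (1,2) for λ=2, (-1,-1) for λ=5.
From the initial condition, c_1 = -2, c_2 = -7.
v(ln 3) = (-2)(3^2)(2) + (-7)(3^5)(-1) = 1665.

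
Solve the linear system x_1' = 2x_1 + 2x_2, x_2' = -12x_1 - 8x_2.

x_1(t) = C_1e^(-2t) + C_2e^(-4t), x_2(t) = -2C_1e^(-2t) - 3C_2e^(-4t)

Coefficient matrix A = [[2, 2], [-12, -8]].
Characteristic polynomial det(A - λI) = λ^2 + 6λ + 8 = 0.
Eigenvalues λ = -2, -4.
For λ=-2: (A-λI) row 1 is [4, 2], so an eigenvector is (1, -2).
For λ=-4: (A-λI) row 1 is [6, 2], so an eigenvector is (1, -3).
General solution: C_1e^(-2t)(1,-2) + C_2e^(-4t)(1,-3).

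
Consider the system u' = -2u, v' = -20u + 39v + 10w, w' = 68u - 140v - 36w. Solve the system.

u(t) = K_1e^(-2t), v(t) = K_2e^(-t) + 2K_3e^(4t), w(t) = 2K_1e^(-2t) - 4K_2e^(-t) - 7K_3e^(4t)

Coefficient matrix A = [[-2, 0, 0], [-20, 39, 10], [68, -140, -36]].
det(A - λI) = 0 gives eigenvalues λ = -2, -1, 4.
For λ=-2: eigenvector (1,0,2).
For λ=-1: eigenvector (0,1,-4).
For λ=4: eigenvector (0,2,-7).
General solution: K_1e^(-2t)(1,0,2) + K_2e^(-t)(0,1,-4) + K_3e^(4t)(0,2,-7).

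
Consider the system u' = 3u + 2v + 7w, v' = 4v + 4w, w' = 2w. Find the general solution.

u(t) = C_1e^(3t) - 2C_2e^(4t) + 3C_3e^(2t), v(t) = -C_2e^(4t) + 2C_3e^(2t), w(t) = -C_3e^(2t)

Coefficient matrix A = [[3, 2, 7], [0, 4, 4], [0, 0, 2]].
det(A - λI) = 0 gives eigenvalues λ = 3, 4, 2.
For λ=3: eigenvector (1,0,0).
For λ=4: eigenvector (-2,-1,0).
For λ=2: eigenvector (3,2,-1).
General solution: C_1e^(3t)(1,0,0) + C_2e^(4t)(-2,-1,0) + C_3e^(2t)(3,2,-1).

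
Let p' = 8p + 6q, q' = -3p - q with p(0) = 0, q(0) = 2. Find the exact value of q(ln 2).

A = [[8,6],[-3,-1]]; eigenvalues λ = 5, 2.
Eigenvectors: (-2,1) for λ=5, (-1,1) for λ=2.
From the initial condition, c_1 = -2, c_2 = 4.
q(ln 2) = (-2)(2^5)(1) + (4)(2^2)(1) = -48.

-48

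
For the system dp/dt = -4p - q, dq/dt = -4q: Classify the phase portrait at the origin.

stable improper node

A = [[-4,-1],[0,-4]]; det(A-λI) = λ^2 + 8λ + 16.
repeated λ = -4 with a single eigenvector.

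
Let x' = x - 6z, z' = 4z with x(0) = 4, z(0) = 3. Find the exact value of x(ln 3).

A = [[1,-6],[0,4]]; eigenvalues λ = 1, 4.
Eigenvectors: (1,0) for λ=1, (-2,1) for λ=4.
From the initial condition, c_1 = 10, c_2 = 3.
x(ln 3) = (10)(3^1)(1) + (3)(3^4)(-2) = -456.

-456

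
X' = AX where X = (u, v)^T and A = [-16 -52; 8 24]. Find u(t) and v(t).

Coefficient matrix A = [[-16, -52], [8, 24]].
Characteristic polynomial det(A - λI) = λ^2 - 8λ + 32 = 0.
Eigenvalues λ = 4 ± 4i (complex conjugate pair).
For λ=4+4i: an eigenvector is (-2,1) - i(-3,1) = (-2 + 3i, 1 - i).
A real fundamental pair from Re and Im of e^((4+4i)t)v: X_1 = e^(4t)(cos(4t)·(-2,1) + sin(4t)·(-3,1)), X_2 = e^(4t)(sin(4t)·(-2,1) - cos(4t)·(-3,1)).
General solution: K_1X_1 + K_2X_2.

u(t) = -3K_1e^(4t)sin(4t) - 2K_1e^(4t)cos(4t) - 2K_2e^(4t)sin(4t) + 3K_2e^(4t)cos(4t), v(t) = K_1e^(4t)sin(4t) + K_1e^(4t)cos(4t) + K_2e^(4t)sin(4t) - K_2e^(4t)cos(4t)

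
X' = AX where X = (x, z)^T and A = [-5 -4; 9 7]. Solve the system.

Coefficient matrix A = [[-5, -4], [9, 7]].
Characteristic polynomial det(A - λI) = λ^2 - 2λ + 1 = 0.
Single eigenvalue λ = 1 with algebraic multiplicity 2.
Eigenvector v = (-2,3); generalized eigenvector w with (A-λI)w=v is (1,-1).
General solution: e^(t)[C_1·v + C_2·(t·v + w)].

x(t) = -2C_1e^(t) - 2C_2te^(t) + C_2e^(t), z(t) = 3C_1e^(t) + 3C_2te^(t) - C_2e^(t)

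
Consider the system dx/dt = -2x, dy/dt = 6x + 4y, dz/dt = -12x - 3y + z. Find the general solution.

Coefficient matrix A = [[-2, 0, 0], [6, 4, 0], [-12, -3, 1]].
det(A - λI) = 0 gives eigenvalues λ = 4, -2, 1.
For λ=4: eigenvector (0,1,-1).
For λ=-2: eigenvector (1,-1,3).
For λ=1: eigenvector (0,0,1).
General solution: c_1e^(4t)(0,1,-1) + c_2e^(-2t)(1,-1,3) + c_3e^(t)(0,0,1).

x(t) = c_2e^(-2t), y(t) = c_1e^(4t) - c_2e^(-2t), z(t) = -c_1e^(4t) + 3c_2e^(-2t) + c_3e^(t)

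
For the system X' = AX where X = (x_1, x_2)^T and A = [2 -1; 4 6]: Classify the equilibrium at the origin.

A = [[2,-1],[4,6]]; det(A-λI) = λ^2 - 8λ + 16.
repeated λ = 4 with a single eigenvector.

unstable improper node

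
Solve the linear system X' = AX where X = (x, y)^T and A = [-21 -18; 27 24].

Coefficient matrix A = [[-21, -18], [27, 24]].
Characteristic polynomial det(A - λI) = λ^2 - 3λ - 18 = 0.
Eigenvalues λ = 6, -3.
For λ=6: (A-λI) row 1 is [-27, -18], so an eigenvector is (-2, 3).
For λ=-3: (A-λI) row 1 is [-18, -18], so an eigenvector is (-1, 1).
General solution: c_1e^(6t)(-2,3) + c_2e^(-3t)(-1,1).

x(t) = -2c_1e^(6t) - c_2e^(-3t), y(t) = 3c_1e^(6t) + c_2e^(-3t)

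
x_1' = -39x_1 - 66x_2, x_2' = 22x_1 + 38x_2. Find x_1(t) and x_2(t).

Coefficient matrix A = [[-39, -66], [22, 38]].
Characteristic polynomial det(A - λI) = λ^2 + λ - 30 = 0.
Eigenvalues λ = -6, 5.
For λ=-6: (A-λI) row 1 is [-33, -66], so an eigenvector is (-2, 1).
For λ=5: (A-λI) row 1 is [-44, -66], so an eigenvector is (3, -2).
General solution: C_1e^(-6t)(-2,1) + C_2e^(5t)(3,-2).

x_1(t) = -2C_1e^(-6t) + 3C_2e^(5t), x_2(t) = C_1e^(-6t) - 2C_2e^(5t)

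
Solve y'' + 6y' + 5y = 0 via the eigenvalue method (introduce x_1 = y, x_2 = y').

y(t) = c_1e^(-5t) + c_2e^(-t)

Let x_1 = y, x_2 = y'. Then x_1' = x_2 and x_2' = -5x_1 - 6x_2.
A = [[0,1],[-5,-6]]; det(A-λI) = λ^2 + 6λ + 5.
Eigenvalues λ = -5, -1 with eigenvectors (1,-5), (1,-1).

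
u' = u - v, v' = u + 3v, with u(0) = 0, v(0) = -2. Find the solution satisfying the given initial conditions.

u(t) = 2te^(2t), v(t) = -2te^(2t) - 2e^(2t)

Coefficient matrix A = [[1, -1], [1, 3]].
Characteristic polynomial det(A - λI) = λ^2 - 4λ + 4 = 0.
Single eigenvalue λ = 2 with algebraic multiplicity 2.
Eigenvector v = (-1,1); generalized eigenvector w with (A-λI)w=v is (1,0).
General solution: e^(2t)[K_1·v + K_2·(t·v + w)].
Applying u(0)=0, v(0)=-2 gives K_1=-2, K_2=-2.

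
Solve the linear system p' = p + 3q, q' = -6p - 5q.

Coefficient matrix A = [[1, 3], [-6, -5]].
Characteristic polynomial det(A - λI) = λ^2 + 4λ + 13 = 0.
Eigenvalues λ = -2 ± 3i (complex conjugate pair).
For λ=-2+3i: an eigenvector is (0,1) - i(1,-1) = (0 - i, 1 + i).
A real fundamental pair from Re and Im of e^((-2+3i)t)v: X_1 = e^(-2t)(cos(3t)·(0,1) + sin(3t)·(1,-1)), X_2 = e^(-2t)(sin(3t)·(0,1) - cos(3t)·(1,-1)).
General solution: c_1X_1 + c_2X_2.

p(t) = c_1e^(-2t)sin(3t) - c_2e^(-2t)cos(3t), q(t) = -c_1e^(-2t)sin(3t) + c_1e^(-2t)cos(3t) + c_2e^(-2t)sin(3t) + c_2e^(-2t)cos(3t)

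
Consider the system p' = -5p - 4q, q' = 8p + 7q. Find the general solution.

p(t) = -C_1e^(-t) - C_2e^(3t), q(t) = C_1e^(-t) + 2C_2e^(3t)

Coefficient matrix A = [[-5, -4], [8, 7]].
Characteristic polynomial det(A - λI) = λ^2 - 2λ - 3 = 0.
Eigenvalues λ = -1, 3.
For λ=-1: (A-λI) row 1 is [-4, -4], so an eigenvector is (-1, 1).
For λ=3: (A-λI) row 1 is [-8, -4], so an eigenvector is (-1, 2).
General solution: C_1e^(-t)(-1,1) + C_2e^(3t)(-1,2).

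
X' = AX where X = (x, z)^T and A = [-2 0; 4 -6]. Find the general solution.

Coefficient matrix A = [[-2, 0], [4, -6]].
Characteristic polynomial det(A - λI) = λ^2 + 8λ + 12 = 0.
Eigenvalues λ = -6, -2.
For λ=-6: (A-λI) row 1 is [4, 0], so an eigenvector is (0, -1).
For λ=-2: (A-λI) row 2 is [4, -4], so an eigenvector is (1, 1).
General solution: C_1e^(-6t)(0,-1) + C_2e^(-2t)(1,1).

x(t) = C_2e^(-2t), z(t) = -C_1e^(-6t) + C_2e^(-2t)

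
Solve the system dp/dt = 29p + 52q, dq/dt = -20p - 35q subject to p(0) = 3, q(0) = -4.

Coefficient matrix A = [[29, 52], [-20, -35]].
Characteristic polynomial det(A - λI) = λ^2 + 6λ + 25 = 0.
Eigenvalues λ = -3 ± 4i (complex conjugate pair).
For λ=-3+4i: an eigenvector is (3,-2) - i(-2,1) = (3 + 2i, -2 - i).
A real fundamental pair from Re and Im of e^((-3+4i)t)v: X_1 = e^(-3t)(cos(4t)·(3,-2) + sin(4t)·(-2,1)), X_2 = e^(-3t)(sin(4t)·(3,-2) - cos(4t)·(-2,1)).
General solution: c_1X_1 + c_2X_2.
Applying p(0)=3, q(0)=-4 gives c_1=5, c_2=-6.

p(t) = -28e^(-3t)sin(4t) + 3e^(-3t)cos(4t), q(t) = 17e^(-3t)sin(4t) - 4e^(-3t)cos(4t)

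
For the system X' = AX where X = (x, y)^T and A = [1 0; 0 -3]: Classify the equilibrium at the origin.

saddle

A = [[1,0],[0,-3]]; det(A-λI) = λ^2 + 2λ - 3.
λ = -3, 1: opposite signs.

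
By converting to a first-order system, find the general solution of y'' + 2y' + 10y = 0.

Let x_1 = y, x_2 = y'. Then x_1' = x_2 and x_2' = -10x_1 - 2x_2.
A = [[0,1],[-10,-2]]; det(A-λI) = λ^2 + 2λ + 10.
Eigenvalues λ = -1 ± 3i.

y(t) = K_1e^(-t)cos(3t) + K_2e^(-t)sin(3t)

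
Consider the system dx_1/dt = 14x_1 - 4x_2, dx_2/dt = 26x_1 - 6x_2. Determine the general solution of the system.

x_1(t) = C_1e^(4t)sin(2t) + C_1e^(4t)cos(2t) + C_2e^(4t)sin(2t) - C_2e^(4t)cos(2t), x_2(t) = 3C_1e^(4t)sin(2t) + 2C_1e^(4t)cos(2t) + 2C_2e^(4t)sin(2t) - 3C_2e^(4t)cos(2t)

Coefficient matrix A = [[14, -4], [26, -6]].
Characteristic polynomial det(A - λI) = λ^2 - 8λ + 20 = 0.
Eigenvalues λ = 4 ± 2i (complex conjugate pair).
For λ=4+2i: an eigenvector is (1,2) - i(1,3) = (1 - i, 2 - 3i).
A real fundamental pair from Re and Im of e^((4+2i)t)v: X_1 = e^(4t)(cos(2t)·(1,2) + sin(2t)·(1,3)), X_2 = e^(4t)(sin(2t)·(1,2) - cos(2t)·(1,3)).
General solution: C_1X_1 + C_2X_2.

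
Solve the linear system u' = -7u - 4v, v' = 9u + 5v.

u(t) = -2C_1e^(-t) - 2C_2te^(-t) + C_2e^(-t), v(t) = 3C_1e^(-t) + 3C_2te^(-t) - C_2e^(-t)

Coefficient matrix A = [[-7, -4], [9, 5]].
Characteristic polynomial det(A - λI) = λ^2 + 2λ + 1 = 0.
Single eigenvalue λ = -1 with algebraic multiplicity 2.
Eigenvector v = (-2,3); generalized eigenvector w with (A-λI)w=v is (1,-1).
General solution: e^(-t)[C_1·v + C_2·(t·v + w)].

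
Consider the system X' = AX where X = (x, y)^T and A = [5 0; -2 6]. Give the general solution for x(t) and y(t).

x(t) = C_1e^(5t), y(t) = 2C_1e^(5t) + C_2e^(6t)

Coefficient matrix A = [[5, 0], [-2, 6]].
Characteristic polynomial det(A - λI) = λ^2 - 11λ + 30 = 0.
Eigenvalues λ = 5, 6.
For λ=5: (A-λI) row 2 is [-2, 1], so an eigenvector is (1, 2).
For λ=6: (A-λI) row 1 is [-1, 0], so an eigenvector is (0, 1).
General solution: C_1e^(5t)(1,2) + C_2e^(6t)(0,1).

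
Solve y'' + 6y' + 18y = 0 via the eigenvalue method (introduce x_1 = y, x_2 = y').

Let x_1 = y, x_2 = y'. Then x_1' = x_2 and x_2' = -18x_1 - 6x_2.
A = [[0,1],[-18,-6]]; det(A-λI) = λ^2 + 6λ + 18.
Eigenvalues λ = -3 ± 3i.

y(t) = c_1e^(-3t)cos(3t) + c_2e^(-3t)sin(3t)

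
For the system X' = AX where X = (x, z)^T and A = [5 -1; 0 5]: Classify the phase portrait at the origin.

unstable improper node

A = [[5,-1],[0,5]]; det(A-λI) = λ^2 - 10λ + 25.
repeated λ = 5 with a single eigenvector.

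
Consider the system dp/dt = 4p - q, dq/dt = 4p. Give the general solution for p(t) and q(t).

p(t) = -c_1e^(2t) - c_2te^(2t) - 2c_2e^(2t), q(t) = -2c_1e^(2t) - 2c_2te^(2t) - 3c_2e^(2t)

Coefficient matrix A = [[4, -1], [4, 0]].
Characteristic polynomial det(A - λI) = λ^2 - 4λ + 4 = 0.
Single eigenvalue λ = 2 with algebraic multiplicity 2.
Eigenvector v = (-1,-2); generalized eigenvector w with (A-λI)w=v is (-2,-3).
General solution: e^(2t)[c_1·v + c_2·(t·v + w)].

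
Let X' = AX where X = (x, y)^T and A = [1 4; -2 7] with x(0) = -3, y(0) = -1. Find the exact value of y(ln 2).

16

A = [[1,4],[-2,7]]; eigenvalues λ = 5, 3.
Eigenvectors: (1,1) for λ=5, (2,1) for λ=3.
From the initial condition, c_1 = 1, c_2 = -2.
y(ln 2) = (1)(2^5)(1) + (-2)(2^3)(1) = 16.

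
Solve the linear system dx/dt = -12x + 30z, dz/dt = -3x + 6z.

Coefficient matrix A = [[-12, 30], [-3, 6]].
Characteristic polynomial det(A - λI) = λ^2 + 6λ + 18 = 0.
Eigenvalues λ = -3 ± 3i (complex conjugate pair).
For λ=-3+3i: an eigenvector is (1,0) - i(-3,-1) = (1 + 3i, 0 + i).
A real fundamental pair from Re and Im of e^((-3+3i)t)v: X_1 = e^(-3t)(cos(3t)·(1,0) + sin(3t)·(-3,-1)), X_2 = e^(-3t)(sin(3t)·(1,0) - cos(3t)·(-3,-1)).
General solution: C_1X_1 + C_2X_2.

x(t) = -3C_1e^(-3t)sin(3t) + C_1e^(-3t)cos(3t) + C_2e^(-3t)sin(3t) + 3C_2e^(-3t)cos(3t), z(t) = -C_1e^(-3t)sin(3t) + C_2e^(-3t)cos(3t)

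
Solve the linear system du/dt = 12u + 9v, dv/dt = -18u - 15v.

Coefficient matrix A = [[12, 9], [-18, -15]].
Characteristic polynomial det(A - λI) = λ^2 + 3λ - 18 = 0.
Eigenvalues λ = -6, 3.
For λ=-6: (A-λI) row 1 is [18, 9], so an eigenvector is (1, -2).
For λ=3: (A-λI) row 1 is [9, 9], so an eigenvector is (1, -1).
General solution: K_1e^(-6t)(1,-2) + K_2e^(3t)(1,-1).

u(t) = K_1e^(-6t) + K_2e^(3t), v(t) = -2K_1e^(-6t) - K_2e^(3t)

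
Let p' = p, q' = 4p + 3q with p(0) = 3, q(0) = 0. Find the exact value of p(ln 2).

A = [[1,0],[4,3]]; eigenvalues λ = 1, 3.
Eigenvectors: (-1,2) for λ=1, (0,-1) for λ=3.
From the initial condition, c_1 = -3, c_2 = -6.
p(ln 2) = (-3)(2^1)(-1) + (-6)(2^3)(0) = 6.

6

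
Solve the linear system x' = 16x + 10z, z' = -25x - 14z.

x(t) = -C_1e^(t)sin(5t) + C_1e^(t)cos(5t) + C_2e^(t)sin(5t) + C_2e^(t)cos(5t), z(t) = C_1e^(t)sin(5t) - 2C_1e^(t)cos(5t) - 2C_2e^(t)sin(5t) - C_2e^(t)cos(5t)

Coefficient matrix A = [[16, 10], [-25, -14]].
Characteristic polynomial det(A - λI) = λ^2 - 2λ + 26 = 0.
Eigenvalues λ = 1 ± 5i (complex conjugate pair).
For λ=1+5i: an eigenvector is (1,-2) - i(-1,1) = (1 + i, -2 - i).
A real fundamental pair from Re and Im of e^((1+5i)t)v: X_1 = e^(t)(cos(5t)·(1,-2) + sin(5t)·(-1,1)), X_2 = e^(t)(sin(5t)·(1,-2) - cos(5t)·(-1,1)).
General solution: C_1X_1 + C_2X_2.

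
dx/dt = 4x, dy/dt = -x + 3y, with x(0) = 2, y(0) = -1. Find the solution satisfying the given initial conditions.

x(t) = 2e^(4t), y(t) = -2e^(4t) + e^(3t)

Coefficient matrix A = [[4, 0], [-1, 3]].
Characteristic polynomial det(A - λI) = λ^2 - 7λ + 12 = 0.
Eigenvalues λ = 3, 4.
For λ=3: (A-λI) row 1 is [1, 0], so an eigenvector is (0, -1).
For λ=4: (A-λI) row 2 is [-1, -1], so an eigenvector is (-1, 1).
General solution: c_1e^(3t)(0,-1) + c_2e^(4t)(-1,1).
Applying x(0)=2, y(0)=-1 gives c_1=-1, c_2=-2.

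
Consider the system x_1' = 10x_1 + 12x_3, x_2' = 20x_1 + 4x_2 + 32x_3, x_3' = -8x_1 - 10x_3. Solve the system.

Coefficient matrix A = [[10, 0, 12], [20, 4, 32], [-8, 0, -10]].
det(A - λI) = 0 gives eigenvalues λ = 4, 2, -2.
For λ=4: eigenvector (0,1,0).
For λ=2: eigenvector (3,2,-2).
For λ=-2: eigenvector (-1,-2,1).
General solution: C_1e^(4t)(0,1,0) + C_2e^(2t)(3,2,-2) + C_3e^(-2t)(-1,-2,1).

x_1(t) = 3C_2e^(2t) - C_3e^(-2t), x_2(t) = C_1e^(4t) + 2C_2e^(2t) - 2C_3e^(-2t), x_3(t) = -2C_2e^(2t) + C_3e^(-2t)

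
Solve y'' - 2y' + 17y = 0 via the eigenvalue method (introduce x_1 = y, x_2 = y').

y(t) = K_1e^(t)cos(4t) + K_2e^(t)sin(4t)

Let x_1 = y, x_2 = y'. Then x_1' = x_2 and x_2' = -17x_1 + 2x_2.
A = [[0,1],[-17,2]]; det(A-λI) = λ^2 - 2λ + 17.
Eigenvalues λ = 1 ± 4i.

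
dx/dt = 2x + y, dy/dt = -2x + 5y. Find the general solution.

x(t) = -K_1e^(3t) - K_2e^(4t), y(t) = -K_1e^(3t) - 2K_2e^(4t)

Coefficient matrix A = [[2, 1], [-2, 5]].
Characteristic polynomial det(A - λI) = λ^2 - 7λ + 12 = 0.
Eigenvalues λ = 3, 4.
For λ=3: (A-λI) row 1 is [-1, 1], so an eigenvector is (-1, -1).
For λ=4: (A-λI) row 1 is [-2, 1], so an eigenvector is (-1, -2).
General solution: K_1e^(3t)(-1,-1) + K_2e^(4t)(-1,-2).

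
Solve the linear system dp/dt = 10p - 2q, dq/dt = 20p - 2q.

Coefficient matrix A = [[10, -2], [20, -2]].
Characteristic polynomial det(A - λI) = λ^2 - 8λ + 20 = 0.
Eigenvalues λ = 4 ± 2i (complex conjugate pair).
For λ=4+2i: an eigenvector is (0,-1) - i(1,3) = (0 - i, -1 - 3i).
A real fundamental pair from Re and Im of e^((4+2i)t)v: X_1 = e^(4t)(cos(2t)·(0,-1) + sin(2t)·(1,3)), X_2 = e^(4t)(sin(2t)·(0,-1) - cos(2t)·(1,3)).
General solution: K_1X_1 + K_2X_2.

p(t) = K_1e^(4t)sin(2t) - K_2e^(4t)cos(2t), q(t) = 3K_1e^(4t)sin(2t) - K_1e^(4t)cos(2t) - K_2e^(4t)sin(2t) - 3K_2e^(4t)cos(2t)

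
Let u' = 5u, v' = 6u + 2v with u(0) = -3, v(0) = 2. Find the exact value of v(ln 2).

-160

A = [[5,0],[6,2]]; eigenvalues λ = 5, 2.
Eigenvectors: (-1,-2) for λ=5, (0,-1) for λ=2.
From the initial condition, c_1 = 3, c_2 = -8.
v(ln 2) = (3)(2^5)(-2) + (-8)(2^2)(-1) = -160.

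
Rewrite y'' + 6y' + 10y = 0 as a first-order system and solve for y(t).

Let x_1 = y, x_2 = y'. Then x_1' = x_2 and x_2' = -10x_1 - 6x_2.
A = [[0,1],[-10,-6]]; det(A-λI) = λ^2 + 6λ + 10.
Eigenvalues λ = -3 ± i.

y(t) = c_1e^(-3t)cos(t) + c_2e^(-3t)sin(t)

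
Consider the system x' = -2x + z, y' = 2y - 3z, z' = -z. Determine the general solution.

x(t) = C_1e^(-2t) + C_3e^(-t), y(t) = C_2e^(2t) + C_3e^(-t), z(t) = C_3e^(-t)

Coefficient matrix A = [[-2, 0, 1], [0, 2, -3], [0, 0, -1]].
det(A - λI) = 0 gives eigenvalues λ = -2, 2, -1.
For λ=-2: eigenvector (1,0,0).
For λ=2: eigenvector (0,1,0).
For λ=-1: eigenvector (1,1,1).
General solution: C_1e^(-2t)(1,0,0) + C_2e^(2t)(0,1,0) + C_3e^(-t)(1,1,1).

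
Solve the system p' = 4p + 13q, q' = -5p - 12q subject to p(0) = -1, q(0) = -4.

p(t) = -60e^(-4t)sin(t) - e^(-4t)cos(t), q(t) = 37e^(-4t)sin(t) - 4e^(-4t)cos(t)

Coefficient matrix A = [[4, 13], [-5, -12]].
Characteristic polynomial det(A - λI) = λ^2 + 8λ + 17 = 0.
Eigenvalues λ = -4 ± i (complex conjugate pair).
For λ=-4+i: an eigenvector is (-3,2) - i(2,-1) = (-3 - 2i, 2 + i).
A real fundamental pair from Re and Im of e^((-4+i)t)v: X_1 = e^(-4t)(cos(t)·(-3,2) + sin(t)·(2,-1)), X_2 = e^(-4t)(sin(t)·(-3,2) - cos(t)·(2,-1)).
General solution: K_1X_1 + K_2X_2.
Applying p(0)=-1, q(0)=-4 gives K_1=-9, K_2=14.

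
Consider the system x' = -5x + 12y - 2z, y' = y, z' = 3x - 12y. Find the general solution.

Coefficient matrix A = [[-5, 12, -2], [0, 1, 0], [3, -12, 0]].
det(A - λI) = 0 gives eigenvalues λ = -3, 1, -2.
For λ=-3: eigenvector (1,0,-1).
For λ=1: eigenvector (3,1,-3).
For λ=-2: eigenvector (-2,0,3).
General solution: C_1e^(-3t)(1,0,-1) + C_2e^(t)(3,1,-3) + C_3e^(-2t)(-2,0,3).

x(t) = C_1e^(-3t) + 3C_2e^(t) - 2C_3e^(-2t), y(t) = C_2e^(t), z(t) = -C_1e^(-3t) - 3C_2e^(t) + 3C_3e^(-2t)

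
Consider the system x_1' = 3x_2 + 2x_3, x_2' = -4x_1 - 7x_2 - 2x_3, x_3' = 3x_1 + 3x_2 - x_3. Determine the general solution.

Coefficient matrix A = [[0, 3, 2], [-4, -7, -2], [3, 3, -1]].
det(A - λI) = 0 gives eigenvalues λ = -1, -4, -3.
For λ=-1: eigenvector (-1,1,-1).
For λ=-4: eigenvector (-1,2,-1).
For λ=-3: eigenvector (-1,1,0).
General solution: C_1e^(-t)(-1,1,-1) + C_2e^(-4t)(-1,2,-1) + C_3e^(-3t)(-1,1,0).

x_1(t) = -C_1e^(-t) - C_2e^(-4t) - C_3e^(-3t), x_2(t) = C_1e^(-t) + 2C_2e^(-4t) + C_3e^(-3t), x_3(t) = -C_1e^(-t) - C_2e^(-4t)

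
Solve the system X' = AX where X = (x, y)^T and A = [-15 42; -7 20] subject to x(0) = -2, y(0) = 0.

x(t) = 4e^(6t) - 6e^(-t), y(t) = 2e^(6t) - 2e^(-t)

Coefficient matrix A = [[-15, 42], [-7, 20]].
Characteristic polynomial det(A - λI) = λ^2 - 5λ - 6 = 0.
Eigenvalues λ = 6, -1.
For λ=6: (A-λI) row 1 is [-21, 42], so an eigenvector is (2, 1).
For λ=-1: (A-λI) row 1 is [-14, 42], so an eigenvector is (-3, -1).
General solution: C_1e^(6t)(2,1) + C_2e^(-t)(-3,-1).
Applying x(0)=-2, y(0)=0 gives C_1=2, C_2=2.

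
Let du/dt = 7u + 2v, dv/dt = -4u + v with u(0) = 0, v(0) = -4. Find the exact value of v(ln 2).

64

A = [[7,2],[-4,1]]; eigenvalues λ = 3, 5.
Eigenvectors: (-1,2) for λ=3, (1,-1) for λ=5.
From the initial condition, c_1 = -4, c_2 = -4.
v(ln 2) = (-4)(2^3)(2) + (-4)(2^5)(-1) = 64.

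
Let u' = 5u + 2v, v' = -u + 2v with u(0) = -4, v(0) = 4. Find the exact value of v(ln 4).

A = [[5,2],[-1,2]]; eigenvalues λ = 4, 3.
Eigenvectors: (-2,1) for λ=4, (-1,1) for λ=3.
From the initial condition, c_1 = 0, c_2 = 4.
v(ln 4) = (0)(4^4)(1) + (4)(4^3)(1) = 256.

256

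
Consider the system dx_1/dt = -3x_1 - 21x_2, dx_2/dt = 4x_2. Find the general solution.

Coefficient matrix A = [[-3, -21], [0, 4]].
Characteristic polynomial det(A - λI) = λ^2 - λ - 12 = 0.
Eigenvalues λ = -3, 4.
For λ=-3: (A-λI) row 1 is [0, -21], so an eigenvector is (-1, 0).
For λ=4: (A-λI) row 1 is [-7, -21], so an eigenvector is (3, -1).
General solution: c_1e^(-3t)(-1,0) + c_2e^(4t)(3,-1).

x_1(t) = -c_1e^(-3t) + 3c_2e^(4t), x_2(t) = -c_2e^(4t)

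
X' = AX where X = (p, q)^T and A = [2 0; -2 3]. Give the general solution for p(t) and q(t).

p(t) = -C_1e^(2t), q(t) = -2C_1e^(2t) - C_2e^(3t)

Coefficient matrix A = [[2, 0], [-2, 3]].
Characteristic polynomial det(A - λI) = λ^2 - 5λ + 6 = 0.
Eigenvalues λ = 2, 3.
For λ=2: (A-λI) row 2 is [-2, 1], so an eigenvector is (-1, -2).
For λ=3: (A-λI) row 1 is [-1, 0], so an eigenvector is (0, -1).
General solution: C_1e^(2t)(-1,-2) + C_2e^(3t)(0,-1).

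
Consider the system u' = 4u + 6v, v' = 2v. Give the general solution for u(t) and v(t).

Coefficient matrix A = [[4, 6], [0, 2]].
Characteristic polynomial det(A - λI) = λ^2 - 6λ + 8 = 0.
Eigenvalues λ = 4, 2.
For λ=4: (A-λI) row 1 is [0, 6], so an eigenvector is (-1, 0).
For λ=2: (A-λI) row 1 is [2, 6], so an eigenvector is (-3, 1).
General solution: C_1e^(4t)(-1,0) + C_2e^(2t)(-3,1).

u(t) = -C_1e^(4t) - 3C_2e^(2t), v(t) = C_2e^(2t)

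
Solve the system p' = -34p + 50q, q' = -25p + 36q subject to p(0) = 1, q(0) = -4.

p(t) = -47e^(t)sin(5t) + e^(t)cos(5t), q(t) = -33e^(t)sin(5t) - 4e^(t)cos(5t)

Coefficient matrix A = [[-34, 50], [-25, 36]].
Characteristic polynomial det(A - λI) = λ^2 - 2λ + 26 = 0.
Eigenvalues λ = 1 ± 5i (complex conjugate pair).
For λ=1+5i: an eigenvector is (1,1) - i(3,2) = (1 - 3i, 1 - 2i).
A real fundamental pair from Re and Im of e^((1+5i)t)v: X_1 = e^(t)(cos(5t)·(1,1) + sin(5t)·(3,2)), X_2 = e^(t)(sin(5t)·(1,1) - cos(5t)·(3,2)).
General solution: c_1X_1 + c_2X_2.
Applying p(0)=1, q(0)=-4 gives c_1=-14, c_2=-5.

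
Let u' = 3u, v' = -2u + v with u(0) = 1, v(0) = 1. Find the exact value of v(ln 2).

-4

A = [[3,0],[-2,1]]; eigenvalues λ = 3, 1.
Eigenvectors: (1,-1) for λ=3, (0,-1) for λ=1.
From the initial condition, c_1 = 1, c_2 = -2.
v(ln 2) = (1)(2^3)(-1) + (-2)(2^1)(-1) = -4.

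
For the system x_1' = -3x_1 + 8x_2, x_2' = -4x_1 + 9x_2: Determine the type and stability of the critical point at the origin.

unstable node

A = [[-3,8],[-4,9]]; det(A-λI) = λ^2 - 6λ + 5.
λ = 5, 1: both positive.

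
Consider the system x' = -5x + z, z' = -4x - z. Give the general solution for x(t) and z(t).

Coefficient matrix A = [[-5, 1], [-4, -1]].
Characteristic polynomial det(A - λI) = λ^2 + 6λ + 9 = 0.
Single eigenvalue λ = -3 with algebraic multiplicity 2.
Eigenvector v = (1,2); generalized eigenvector w with (A-λI)w=v is (-1,-1).
General solution: e^(-3t)[K_1·v + K_2·(t·v + w)].

x(t) = K_1e^(-3t) + K_2te^(-3t) - K_2e^(-3t), z(t) = 2K_1e^(-3t) + 2K_2te^(-3t) - K_2e^(-3t)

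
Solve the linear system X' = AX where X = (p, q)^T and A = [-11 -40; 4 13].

p(t) = 3c_1e^(t)sin(4t) - c_1e^(t)cos(4t) - c_2e^(t)sin(4t) - 3c_2e^(t)cos(4t), q(t) = -c_1e^(t)sin(4t) + c_2e^(t)cos(4t)

Coefficient matrix A = [[-11, -40], [4, 13]].
Characteristic polynomial det(A - λI) = λ^2 - 2λ + 17 = 0.
Eigenvalues λ = 1 ± 4i (complex conjugate pair).
For λ=1+4i: an eigenvector is (-1,0) - i(3,-1) = (-1 - 3i, 0 + i).
A real fundamental pair from Re and Im of e^((1+4i)t)v: X_1 = e^(t)(cos(4t)·(-1,0) + sin(4t)·(3,-1)), X_2 = e^(t)(sin(4t)·(-1,0) - cos(4t)·(3,-1)).
General solution: c_1X_1 + c_2X_2.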